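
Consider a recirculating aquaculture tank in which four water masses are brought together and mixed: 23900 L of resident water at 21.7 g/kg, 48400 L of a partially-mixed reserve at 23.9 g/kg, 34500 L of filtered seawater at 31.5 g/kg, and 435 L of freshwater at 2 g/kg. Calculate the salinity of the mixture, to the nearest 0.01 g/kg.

Conserving salt mass:
salt = 23,900×21.7 + 48,400×23.9 + 34,500×31.5 + 435×2 = 518,630 + 1,156,760 + 1,086,750 + 870 = 2,763,010
volume = 23,900 + 48,400 + 34,500 + 435 = 107,235 L
S = 2,763,010 / 107,235 = 25.7659 g/kg

25.77 g/kg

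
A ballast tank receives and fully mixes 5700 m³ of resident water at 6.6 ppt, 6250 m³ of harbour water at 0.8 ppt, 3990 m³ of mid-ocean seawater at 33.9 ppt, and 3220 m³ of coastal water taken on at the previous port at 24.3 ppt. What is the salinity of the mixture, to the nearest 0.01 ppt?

13.37 ppt

Weighted by volume,
salt = 5,700×6.6 + 6,250×0.8 + 3,990×33.9 + 3,220×24.3 = 37,620 + 5,000 + 135,261 + 78,246 = 256,127
volume = 5,700 + 6,250 + 3,990 + 3,220 = 19,160 m³
S = 256,127 / 19,160 = 13.3678 ppt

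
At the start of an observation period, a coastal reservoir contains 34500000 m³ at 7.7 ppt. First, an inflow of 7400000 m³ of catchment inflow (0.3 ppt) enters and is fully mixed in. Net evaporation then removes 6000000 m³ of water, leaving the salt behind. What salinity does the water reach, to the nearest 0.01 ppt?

After mixing: salt = 34,500,000×7.7 + 7,400,000×0.3 = 267,870,000; volume = 41,900,000 m³
After evaporation: salt unchanged = 267,870,000; volume = 41,900,000 − 6,000,000 = 35,900,000 m³
S = 267,870,000 / 35,900,000 = 7.4616 ppt

7.46 ppt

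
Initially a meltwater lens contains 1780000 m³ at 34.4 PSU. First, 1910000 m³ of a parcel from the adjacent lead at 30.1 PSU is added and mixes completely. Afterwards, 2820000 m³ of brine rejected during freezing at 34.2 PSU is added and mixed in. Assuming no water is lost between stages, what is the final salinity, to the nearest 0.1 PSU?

Total salt / total volume:
Initial salt = 1,780,000×34.4 = 61,232,000
After stage 1: salt = 61,232,000 + 1,910,000×30.1 = 118,723,000; volume = 3,690,000 m³; S = 32.174 PSU
After stage 2: salt = 118,723,000 + 2,820,000×34.2 = 215,167,000; volume = 6,510,000 m³
S = 215,167,000 / 6,510,000 = 33.0518 PSU

33.1 PSU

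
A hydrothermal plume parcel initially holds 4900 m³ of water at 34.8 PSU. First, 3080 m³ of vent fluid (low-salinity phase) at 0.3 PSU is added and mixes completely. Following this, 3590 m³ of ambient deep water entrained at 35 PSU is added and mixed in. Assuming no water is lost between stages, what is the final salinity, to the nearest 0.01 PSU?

Weighted by volume,
Initial salt = 4,900×34.8 = 170,520
After stage 1: salt = 170,520 + 3,080×0.3 = 171,444; volume = 7,980 m³; S = 21.484 PSU
After stage 2: salt = 171,444 + 3,590×35 = 297,094; volume = 11,570 m³
S = 297,094 / 11,570 = 25.678 PSU

25.68 PSU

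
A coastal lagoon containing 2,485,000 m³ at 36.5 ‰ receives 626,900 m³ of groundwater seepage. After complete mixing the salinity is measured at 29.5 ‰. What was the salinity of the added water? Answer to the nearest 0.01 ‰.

1.75 ‰

Salt balance: 2,485,000×36.5 + 626,900×S = 3,111,900×29.5
90,702,500 + 626,900·S = 91,801,050
S = (91,801,050 − 90,702,500) / 626,900 = 1.7524 ‰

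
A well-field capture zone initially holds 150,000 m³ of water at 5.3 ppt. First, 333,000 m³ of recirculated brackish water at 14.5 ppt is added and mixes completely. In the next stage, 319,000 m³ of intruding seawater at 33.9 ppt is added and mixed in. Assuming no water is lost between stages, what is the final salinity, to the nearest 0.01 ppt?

20.50 ppt

By conservation of dissolved salt,
Initial salt = 150,000×5.3 = 795,000
After stage 1: salt = 795,000 + 333,000×14.5 = 5,623,500; volume = 483,000 m³; S = 11.643 ppt
After stage 2: salt = 5,623,500 + 319,000×33.9 = 16,437,600; volume = 802,000 m³
S = 16,437,600 / 802,000 = 20.4958 ppt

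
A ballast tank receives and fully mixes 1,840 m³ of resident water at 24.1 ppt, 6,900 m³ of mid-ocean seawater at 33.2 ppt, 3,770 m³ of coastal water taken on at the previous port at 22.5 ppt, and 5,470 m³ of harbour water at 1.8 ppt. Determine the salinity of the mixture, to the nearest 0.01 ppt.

Conserving salt mass:
salt = 1,840×24.1 + 6,900×33.2 + 3,770×22.5 + 5,470×1.8 = 44,344 + 229,080 + 84,825 + 9,846 = 368,095
volume = 1,840 + 6,900 + 3,770 + 5,470 = 17,980 m³
S = 368,095 / 17,980 = 20.4725 ppt

20.47 ppt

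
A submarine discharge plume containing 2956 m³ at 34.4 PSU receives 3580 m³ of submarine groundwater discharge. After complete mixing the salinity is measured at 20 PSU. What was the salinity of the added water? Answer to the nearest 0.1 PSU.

8.1 PSU

Salt balance: 2,956×34.4 + 3,580×S = 6,536×20
101,686.4 + 3,580·S = 130,720
S = (130,720 − 101,686.4) / 3,580 = 8.1099 PSU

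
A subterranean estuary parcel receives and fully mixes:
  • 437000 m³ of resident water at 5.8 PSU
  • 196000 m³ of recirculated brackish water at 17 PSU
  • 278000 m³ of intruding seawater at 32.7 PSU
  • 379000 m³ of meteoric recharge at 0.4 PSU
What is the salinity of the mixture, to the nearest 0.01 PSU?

11.71 PSU

Mass of salt is conserved:
salt = 437,000×5.8 + 196,000×17 + 278,000×32.7 + 379,000×0.4 = 2,534,600 + 3,332,000 + 9,090,600 + 151,600 = 15,108,800
volume = 437,000 + 196,000 + 278,000 + 379,000 = 1,290,000 m³
S = 15,108,800 / 1,290,000 = 11.7122 PSU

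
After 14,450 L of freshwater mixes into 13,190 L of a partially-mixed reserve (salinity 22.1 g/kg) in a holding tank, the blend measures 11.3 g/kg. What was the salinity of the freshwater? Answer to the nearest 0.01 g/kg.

1.44 g/kg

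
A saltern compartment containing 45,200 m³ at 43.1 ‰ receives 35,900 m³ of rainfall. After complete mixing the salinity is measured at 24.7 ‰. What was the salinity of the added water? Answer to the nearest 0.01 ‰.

Salt balance: 45,200×43.1 + 35,900×S = 81,100×24.7
1,948,120 + 35,900·S = 2,003,170
S = (2,003,170 − 1,948,120) / 35,900 = 1.5334 ‰

1.53 ‰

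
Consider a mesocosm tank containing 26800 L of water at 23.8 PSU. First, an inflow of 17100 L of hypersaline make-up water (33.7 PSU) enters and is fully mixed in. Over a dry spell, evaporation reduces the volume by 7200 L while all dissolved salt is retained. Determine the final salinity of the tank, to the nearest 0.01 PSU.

33.08 PSU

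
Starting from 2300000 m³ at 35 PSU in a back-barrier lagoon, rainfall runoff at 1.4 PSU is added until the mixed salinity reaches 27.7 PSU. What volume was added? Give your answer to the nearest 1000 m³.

Salt balance: 2,300,000×35 + V×1.4 = (2,300,000+V)×27.7
80,500,000 + 1.4V = 63,710,000 + 27.7V
16,790,000 = 26.3V
V = 638,403.04 m³

638000 m³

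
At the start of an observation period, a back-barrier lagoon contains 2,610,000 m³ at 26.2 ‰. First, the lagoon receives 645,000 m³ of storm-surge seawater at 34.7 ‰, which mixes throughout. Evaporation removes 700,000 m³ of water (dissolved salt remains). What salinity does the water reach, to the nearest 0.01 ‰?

35.52 ‰

After mixing: salt = 2,610,000×26.2 + 645,000×34.7 = 90,763,500; volume = 3,255,000 m³
After evaporation: salt unchanged = 90,763,500; volume = 3,255,000 − 700,000 = 2,555,000 m³
S = 90,763,500 / 2,555,000 = 35.5239 ‰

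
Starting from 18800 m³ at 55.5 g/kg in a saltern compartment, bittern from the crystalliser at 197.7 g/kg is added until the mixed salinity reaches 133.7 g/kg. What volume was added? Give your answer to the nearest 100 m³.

Salt balance: 18,800×55.5 + V×197.7 = (18,800+V)×133.7
1,043,400 + 197.7V = 2,513,560 + 133.7V
1,470,160 = 64V
V = 22,971.25 m³

23000 m³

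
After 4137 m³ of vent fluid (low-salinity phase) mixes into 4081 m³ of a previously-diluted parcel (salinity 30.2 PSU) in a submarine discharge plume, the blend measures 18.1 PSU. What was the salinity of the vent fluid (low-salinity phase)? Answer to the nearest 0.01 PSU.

Salt balance: 4,081×30.2 + 4,137×S = 8,218×18.1
123,246.2 + 4,137·S = 148,745.8
S = (148,745.8 − 123,246.2) / 4,137 = 6.1638 PSU

6.16 PSU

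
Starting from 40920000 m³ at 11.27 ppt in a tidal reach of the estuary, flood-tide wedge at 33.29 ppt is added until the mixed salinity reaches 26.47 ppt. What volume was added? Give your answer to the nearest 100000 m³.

Salt balance: 40,920,000×11.27 + V×33.29 = (40,920,000+V)×26.47
461,168,400 + 33.29V = 1,083,152,400 + 26.47V
621,984,000 = 6.82V
V = 91,200,000 m³

91200000 m³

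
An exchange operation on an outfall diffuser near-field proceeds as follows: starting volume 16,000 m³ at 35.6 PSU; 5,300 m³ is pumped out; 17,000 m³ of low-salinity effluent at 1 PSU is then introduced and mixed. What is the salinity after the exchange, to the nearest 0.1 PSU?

14.4 PSU

Remaining after removal: 10,700 m³ at 35.6 PSU (salt = 380,920)
After addition: salt = 380,920 + 17,000×1 = 397,920; volume = 27,700 m³
S = 397,920 / 27,700 = 14.3653 PSU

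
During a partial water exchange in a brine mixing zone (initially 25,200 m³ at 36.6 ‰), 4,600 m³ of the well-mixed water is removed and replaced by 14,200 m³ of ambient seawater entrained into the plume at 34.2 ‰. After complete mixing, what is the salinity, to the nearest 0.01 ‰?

35.62 ‰

Remaining after removal: 20,600 m³ at 36.6 ‰ (salt = 753,960)
After addition: salt = 753,960 + 14,200×34.2 = 1,239,600; volume = 34,800 m³
S = 1,239,600 / 34,800 = 35.6207 ‰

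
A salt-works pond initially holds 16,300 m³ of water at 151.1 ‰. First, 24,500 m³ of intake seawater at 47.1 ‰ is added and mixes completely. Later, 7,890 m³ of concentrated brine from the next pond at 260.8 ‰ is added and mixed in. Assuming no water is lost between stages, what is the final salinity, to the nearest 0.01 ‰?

116.55 ‰

Weighted by volume,
Initial salt = 16,300×151.1 = 2,462,930
After stage 1: salt = 2,462,930 + 24,500×47.1 = 3,616,880; volume = 40,800 m³; S = 88.649 ‰
After stage 2: salt = 3,616,880 + 7,890×260.8 = 5,674,592; volume = 48,690 m³
S = 5,674,592 / 48,690 = 116.5453 ‰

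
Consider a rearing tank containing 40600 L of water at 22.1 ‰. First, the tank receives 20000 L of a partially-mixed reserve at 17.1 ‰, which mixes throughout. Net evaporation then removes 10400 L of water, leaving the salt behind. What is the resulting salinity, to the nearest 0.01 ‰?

After mixing: salt = 40,600×22.1 + 20,000×17.1 = 1,239,260; volume = 60,600 L
After evaporation: salt unchanged = 1,239,260; volume = 60,600 − 10,400 = 50,200 L
S = 1,239,260 / 50,200 = 24.6865 ‰

24.69 ‰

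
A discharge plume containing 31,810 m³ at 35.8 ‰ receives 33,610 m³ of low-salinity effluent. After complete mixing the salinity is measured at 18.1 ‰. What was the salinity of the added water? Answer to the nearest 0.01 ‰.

1.35 ‰

Salt balance: 31,810×35.8 + 33,610×S = 65,420×18.1
1,138,798 + 33,610·S = 1,184,102
S = (1,184,102 − 1,138,798) / 33,610 = 1.3479 ‰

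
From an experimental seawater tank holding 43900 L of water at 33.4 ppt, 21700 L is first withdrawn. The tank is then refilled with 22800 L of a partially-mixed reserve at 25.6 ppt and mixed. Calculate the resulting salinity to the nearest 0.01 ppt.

Remaining after removal: 22,200 L at 33.4 ppt (salt = 741,480)
After addition: salt = 741,480 + 22,800×25.6 = 1,325,160; volume = 45,000 L
S = 1,325,160 / 45,000 = 29.448 ppt

29.45 ppt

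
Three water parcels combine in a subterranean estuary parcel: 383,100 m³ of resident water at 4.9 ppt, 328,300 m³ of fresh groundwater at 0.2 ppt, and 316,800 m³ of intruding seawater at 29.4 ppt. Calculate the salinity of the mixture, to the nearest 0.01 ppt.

10.95 ppt

By conservation of dissolved salt,
salt = 383,100×4.9 + 328,300×0.2 + 316,800×29.4 = 1,877,190 + 65,660 + 9,313,920 = 11,256,770
volume = 383,100 + 328,300 + 316,800 = 1,028,200 m³
S = 11,256,770 / 1,028,200 = 10.948 ppt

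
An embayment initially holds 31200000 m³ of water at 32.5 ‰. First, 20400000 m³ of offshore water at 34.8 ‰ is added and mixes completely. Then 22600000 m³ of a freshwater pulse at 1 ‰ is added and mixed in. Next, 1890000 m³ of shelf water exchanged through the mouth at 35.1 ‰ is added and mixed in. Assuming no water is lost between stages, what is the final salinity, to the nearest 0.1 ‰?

Conserving salt mass:
Initial salt = 31,200,000×32.5 = 1,014,000,000
After stage 1: salt = 1,014,000,000 + 20,400,000×34.8 = 1,723,920,000; volume = 51,600,000 m³; S = 33.409 ‰
After stage 2: salt = 1,723,920,000 + 22,600,000×1 = 1,746,520,000; volume = 74,200,000 m³; S = 23.538 ‰
After stage 3: salt = 1,746,520,000 + 1,890,000×35.1 = 1,812,859,000; volume = 76,090,000 m³
S = 1,812,859,000 / 76,090,000 = 23.8252 ‰

23.8 ‰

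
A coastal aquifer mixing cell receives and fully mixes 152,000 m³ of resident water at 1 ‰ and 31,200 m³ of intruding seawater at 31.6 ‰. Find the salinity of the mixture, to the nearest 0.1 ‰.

6.2 ‰

By conservation of dissolved salt,
salt = 152,000×1 + 31,200×31.6 = 152,000 + 985,920 = 1,137,920
volume = 152,000 + 31,200 = 183,200 m³
S = 1,137,920 / 183,200 = 6.211 ‰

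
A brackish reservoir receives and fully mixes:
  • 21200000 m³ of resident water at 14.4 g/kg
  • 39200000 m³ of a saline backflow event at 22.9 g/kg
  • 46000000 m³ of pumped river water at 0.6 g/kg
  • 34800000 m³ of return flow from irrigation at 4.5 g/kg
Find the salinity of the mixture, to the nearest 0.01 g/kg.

By conservation of dissolved salt,
salt = 21,200,000×14.4 + 39,200,000×22.9 + 46,000,000×0.6 + 34,800,000×4.5 = 305,280,000 + 897,680,000 + 27,600,000 + 156,600,000 = 1,387,160,000
volume = 21,200,000 + 39,200,000 + 46,000,000 + 34,800,000 = 141,200,000 m³
S = 1,387,160,000 / 141,200,000 = 9.8241 g/kg

9.82 g/kg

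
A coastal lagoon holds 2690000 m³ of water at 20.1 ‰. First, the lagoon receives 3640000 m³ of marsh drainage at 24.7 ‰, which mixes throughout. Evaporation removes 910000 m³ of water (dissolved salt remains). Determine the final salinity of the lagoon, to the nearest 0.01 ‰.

26.56 ‰

After mixing: salt = 2,690,000×20.1 + 3,640,000×24.7 = 143,977,000; volume = 6,330,000 m³
After evaporation: salt unchanged = 143,977,000; volume = 6,330,000 − 910,000 = 5,420,000 m³
S = 143,977,000 / 5,420,000 = 26.564 ‰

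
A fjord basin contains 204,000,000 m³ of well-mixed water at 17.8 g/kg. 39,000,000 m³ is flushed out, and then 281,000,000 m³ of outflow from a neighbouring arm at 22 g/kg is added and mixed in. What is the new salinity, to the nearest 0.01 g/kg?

Remaining after removal: 165,000,000 m³ at 17.8 g/kg (salt = 2,937,000,000)
After addition: salt = 2,937,000,000 + 281,000,000×22 = 9,119,000,000; volume = 446,000,000 m³
S = 9,119,000,000 / 446,000,000 = 20.4462 g/kg

20.45 g/kg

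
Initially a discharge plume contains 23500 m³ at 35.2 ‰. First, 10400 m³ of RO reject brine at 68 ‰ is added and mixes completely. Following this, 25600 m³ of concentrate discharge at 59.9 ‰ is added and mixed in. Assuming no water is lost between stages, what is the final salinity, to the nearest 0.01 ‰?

51.56 ‰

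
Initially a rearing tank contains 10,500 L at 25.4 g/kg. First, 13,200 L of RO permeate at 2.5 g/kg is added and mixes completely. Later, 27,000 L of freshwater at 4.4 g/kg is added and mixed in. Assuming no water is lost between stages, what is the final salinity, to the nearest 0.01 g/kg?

Total salt / total volume:
Initial salt = 10,500×25.4 = 266,700
After stage 1: salt = 266,700 + 13,200×2.5 = 299,700; volume = 23,700 L; S = 12.646 g/kg
After stage 2: salt = 299,700 + 27,000×4.4 = 418,500; volume = 50,700 L
S = 418,500 / 50,700 = 8.2544 g/kg

8.25 g/kg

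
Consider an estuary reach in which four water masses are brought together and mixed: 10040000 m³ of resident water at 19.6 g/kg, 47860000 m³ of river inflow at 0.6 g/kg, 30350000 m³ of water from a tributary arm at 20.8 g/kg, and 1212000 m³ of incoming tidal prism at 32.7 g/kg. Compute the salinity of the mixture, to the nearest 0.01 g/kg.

By conservation of dissolved salt,
salt = 10,040,000×19.6 + 47,860,000×0.6 + 30,350,000×20.8 + 1,212,000×32.7 = 196,784,000 + 28,716,000 + 631,280,000 + 39,632,400 = 896,412,400
volume = 10,040,000 + 47,860,000 + 30,350,000 + 1,212,000 = 89,462,000 m³
S = 896,412,400 / 89,462,000 = 10.02 g/kg

10.02 g/kg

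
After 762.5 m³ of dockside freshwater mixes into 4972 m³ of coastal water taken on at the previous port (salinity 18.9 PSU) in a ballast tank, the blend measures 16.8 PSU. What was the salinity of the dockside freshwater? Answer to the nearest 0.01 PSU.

3.11 PSU

Salt balance: 4,972×18.9 + 762.5×S = 5,734.5×16.8
93,970.8 + 762.5·S = 96,339.6
S = (96,339.6 − 93,970.8) / 762.5 = 3.1066 PSU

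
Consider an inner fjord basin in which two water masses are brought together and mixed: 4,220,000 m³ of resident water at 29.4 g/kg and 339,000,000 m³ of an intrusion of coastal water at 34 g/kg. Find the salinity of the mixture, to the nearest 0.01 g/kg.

33.94 g/kg

By conservation of dissolved salt,
salt = 4,220,000×29.4 + 339,000,000×34 = 124,068,000 + 11,526,000,000 = 11,650,068,000
volume = 4,220,000 + 339,000,000 = 343,220,000 m³
S = 11,650,068,000 / 343,220,000 = 33.9434 g/kg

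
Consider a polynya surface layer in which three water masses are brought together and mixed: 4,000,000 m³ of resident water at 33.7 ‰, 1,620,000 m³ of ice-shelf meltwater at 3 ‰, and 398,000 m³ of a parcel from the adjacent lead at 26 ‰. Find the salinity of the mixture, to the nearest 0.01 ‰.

24.93 ‰

Mass of salt is conserved:
salt = 4,000,000×33.7 + 1,620,000×3 + 398,000×26 = 134,800,000 + 4,860,000 + 10,348,000 = 150,008,000
volume = 4,000,000 + 1,620,000 + 398,000 = 6,018,000 m³
S = 150,008,000 / 6,018,000 = 24.9266 ‰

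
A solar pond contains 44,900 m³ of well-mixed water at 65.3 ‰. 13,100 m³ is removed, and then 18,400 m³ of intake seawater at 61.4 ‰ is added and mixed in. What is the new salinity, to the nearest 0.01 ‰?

63.87 ‰

Remaining after removal: 31,800 m³ at 65.3 ‰ (salt = 2,076,540)
After addition: salt = 2,076,540 + 18,400×61.4 = 3,206,300; volume = 50,200 m³
S = 3,206,300 / 50,200 = 63.8705 ‰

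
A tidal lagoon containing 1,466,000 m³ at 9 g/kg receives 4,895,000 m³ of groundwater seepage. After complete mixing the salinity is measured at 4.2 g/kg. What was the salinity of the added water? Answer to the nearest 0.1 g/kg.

Salt balance: 1,466,000×9 + 4,895,000×S = 6,361,000×4.2
13,194,000 + 4,895,000·S = 26,716,200
S = (26,716,200 − 13,194,000) / 4,895,000 = 2.7625 g/kg

2.8 g/kg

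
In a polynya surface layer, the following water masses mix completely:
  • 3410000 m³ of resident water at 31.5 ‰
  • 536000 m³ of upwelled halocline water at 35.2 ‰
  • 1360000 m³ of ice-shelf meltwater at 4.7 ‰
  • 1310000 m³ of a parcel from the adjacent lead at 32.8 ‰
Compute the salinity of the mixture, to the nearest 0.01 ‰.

26.55 ‰

Mass of salt is conserved:
salt = 3,410,000×31.5 + 536,000×35.2 + 1,360,000×4.7 + 1,310,000×32.8 = 107,415,000 + 18,867,200 + 6,392,000 + 42,968,000 = 175,642,200
volume = 3,410,000 + 536,000 + 1,360,000 + 1,310,000 = 6,616,000 m³
S = 175,642,200 / 6,616,000 = 26.5481 ‰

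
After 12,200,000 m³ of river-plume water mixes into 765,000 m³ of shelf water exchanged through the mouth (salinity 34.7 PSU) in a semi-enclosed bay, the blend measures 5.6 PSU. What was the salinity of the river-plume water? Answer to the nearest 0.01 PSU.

Salt balance: 765,000×34.7 + 12,200,000×S = 12,965,000×5.6
26,545,500 + 12,200,000·S = 72,604,000
S = (72,604,000 − 26,545,500) / 12,200,000 = 3.7753 PSU

3.78 PSU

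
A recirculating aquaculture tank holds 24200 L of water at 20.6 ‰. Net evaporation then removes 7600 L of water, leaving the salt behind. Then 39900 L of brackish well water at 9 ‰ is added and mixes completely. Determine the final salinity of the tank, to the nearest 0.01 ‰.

After evaporation: salt = 24,200×20.6 = 498,520; volume = 24,200 − 7,600 = 16,600 L
After mixing: salt = 498,520 + 39,900×9 = 857,620; volume = 16,600 + 39,900 = 56,500 L
S = 857,620 / 56,500 = 15.1791 ‰

15.18 ‰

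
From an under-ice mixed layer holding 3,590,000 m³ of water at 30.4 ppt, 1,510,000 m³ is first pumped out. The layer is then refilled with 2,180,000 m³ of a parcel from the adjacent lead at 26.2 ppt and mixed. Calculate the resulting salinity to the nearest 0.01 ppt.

Remaining after removal: 2,080,000 m³ at 30.4 ppt (salt = 63,232,000)
After addition: salt = 63,232,000 + 2,180,000×26.2 = 120,348,000; volume = 4,260,000 m³
S = 120,348,000 / 4,260,000 = 28.2507 ppt

28.25 ppt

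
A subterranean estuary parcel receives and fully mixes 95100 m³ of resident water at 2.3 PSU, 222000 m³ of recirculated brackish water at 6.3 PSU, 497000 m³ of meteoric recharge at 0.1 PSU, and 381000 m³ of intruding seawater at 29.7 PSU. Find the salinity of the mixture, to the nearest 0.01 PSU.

Weighted by volume,
salt = 95,100×2.3 + 222,000×6.3 + 497,000×0.1 + 381,000×29.7 = 218,730 + 1,398,600 + 49,700 + 11,315,700 = 12,982,730
volume = 95,100 + 222,000 + 497,000 + 381,000 = 1,195,100 m³
S = 12,982,730 / 1,195,100 = 10.8633 PSU

10.86 PSU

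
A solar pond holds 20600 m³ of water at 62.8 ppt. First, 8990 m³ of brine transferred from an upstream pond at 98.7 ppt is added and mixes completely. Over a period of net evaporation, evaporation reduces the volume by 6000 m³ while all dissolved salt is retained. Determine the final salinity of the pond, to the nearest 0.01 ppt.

92.45 ppt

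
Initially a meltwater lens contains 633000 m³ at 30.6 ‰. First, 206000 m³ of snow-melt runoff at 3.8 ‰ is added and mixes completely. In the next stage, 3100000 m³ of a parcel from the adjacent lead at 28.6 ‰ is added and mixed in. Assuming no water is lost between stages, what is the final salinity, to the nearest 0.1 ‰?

27.6 ‰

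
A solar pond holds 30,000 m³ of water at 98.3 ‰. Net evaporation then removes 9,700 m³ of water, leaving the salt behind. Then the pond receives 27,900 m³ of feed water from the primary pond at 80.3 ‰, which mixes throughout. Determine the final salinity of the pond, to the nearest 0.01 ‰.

After evaporation: salt = 30,000×98.3 = 2,949,000; volume = 30,000 − 9,700 = 20,300 m³
After mixing: salt = 2,949,000 + 27,900×80.3 = 5,189,370; volume = 20,300 + 27,900 = 48,200 m³
S = 5,189,370 / 48,200 = 107.6633 ‰

107.66 ‰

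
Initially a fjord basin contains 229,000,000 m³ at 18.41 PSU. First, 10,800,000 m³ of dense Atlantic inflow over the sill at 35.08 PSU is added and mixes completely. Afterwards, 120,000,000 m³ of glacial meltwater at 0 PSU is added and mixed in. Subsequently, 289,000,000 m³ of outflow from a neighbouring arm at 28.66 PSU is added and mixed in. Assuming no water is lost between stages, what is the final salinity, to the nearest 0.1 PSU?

19.8 PSU

Conserving salt mass:
Initial salt = 229,000,000×18.41 = 4,215,890,000
After stage 1: salt = 4,215,890,000 + 10,800,000×35.08 = 4,594,754,000; volume = 239,800,000 m³; S = 19.161 PSU
After stage 2: salt = 4,594,754,000 + 120,000,000×0 = 4,594,754,000; volume = 359,800,000 m³; S = 12.77 PSU
After stage 3: salt = 4,594,754,000 + 289,000,000×28.66 = 12,877,494,000; volume = 648,800,000 m³
S = 12,877,494,000 / 648,800,000 = 19.8482 PSU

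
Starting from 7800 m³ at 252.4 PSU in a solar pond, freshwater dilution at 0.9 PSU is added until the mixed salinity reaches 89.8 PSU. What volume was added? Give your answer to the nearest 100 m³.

Salt balance: 7,800×252.4 + V×0.9 = (7,800+V)×89.8
1,968,720 + 0.9V = 700,440 + 89.8V
1,268,280 = 88.9V
V = 14,266.37 m³

14300 m³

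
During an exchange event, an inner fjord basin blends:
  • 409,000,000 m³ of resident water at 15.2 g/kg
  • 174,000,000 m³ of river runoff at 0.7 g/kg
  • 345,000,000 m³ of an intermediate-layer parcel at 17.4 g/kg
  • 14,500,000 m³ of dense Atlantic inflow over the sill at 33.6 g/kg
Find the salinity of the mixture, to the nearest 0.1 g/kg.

13.6 g/kg

Salt balance:
salt = 409,000,000×15.2 + 174,000,000×0.7 + 345,000,000×17.4 + 14,500,000×33.6 = 6,216,800,000 + 121,800,000 + 6,003,000,000 + 487,200,000 = 12,828,800,000
volume = 409,000,000 + 174,000,000 + 345,000,000 + 14,500,000 = 942,500,000 m³
S = 12,828,800,000 / 942,500,000 = 13.611 g/kg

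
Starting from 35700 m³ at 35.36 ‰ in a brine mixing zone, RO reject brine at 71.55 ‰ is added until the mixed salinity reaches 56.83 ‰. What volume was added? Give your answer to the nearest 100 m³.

52100 m³

Salt balance: 35,700×35.36 + V×71.55 = (35,700+V)×56.83
1,262,352 + 71.55V = 2,028,831 + 56.83V
766,479 = 14.72V
V = 52,070.58 m³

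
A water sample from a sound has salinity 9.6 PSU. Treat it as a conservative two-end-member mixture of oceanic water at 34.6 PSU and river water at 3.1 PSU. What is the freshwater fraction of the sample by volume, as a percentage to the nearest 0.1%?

79.4%

Let f be the freshwater fraction. Salt balance per unit volume:
f×3.1 + (1−f)×34.6 = 9.6
f = (34.6 − 9.6) / (34.6 − 3.1) = 25/31.5 = 0.7937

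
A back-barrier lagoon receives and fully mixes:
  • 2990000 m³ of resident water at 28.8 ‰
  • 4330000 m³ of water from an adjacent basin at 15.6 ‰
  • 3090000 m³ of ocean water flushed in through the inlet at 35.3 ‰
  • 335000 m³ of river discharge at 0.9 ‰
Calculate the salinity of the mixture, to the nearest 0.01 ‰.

Conserving salt mass:
salt = 2,990,000×28.8 + 4,330,000×15.6 + 3,090,000×35.3 + 335,000×0.9 = 86,112,000 + 67,548,000 + 109,077,000 + 301,500 = 263,038,500
volume = 2,990,000 + 4,330,000 + 3,090,000 + 335,000 = 10,745,000 m³
S = 263,038,500 / 10,745,000 = 24.4801 ‰

24.48 ‰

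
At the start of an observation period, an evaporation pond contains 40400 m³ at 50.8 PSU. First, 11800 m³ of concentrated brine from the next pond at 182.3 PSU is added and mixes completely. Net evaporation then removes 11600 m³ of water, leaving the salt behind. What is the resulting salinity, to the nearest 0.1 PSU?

103.5 PSU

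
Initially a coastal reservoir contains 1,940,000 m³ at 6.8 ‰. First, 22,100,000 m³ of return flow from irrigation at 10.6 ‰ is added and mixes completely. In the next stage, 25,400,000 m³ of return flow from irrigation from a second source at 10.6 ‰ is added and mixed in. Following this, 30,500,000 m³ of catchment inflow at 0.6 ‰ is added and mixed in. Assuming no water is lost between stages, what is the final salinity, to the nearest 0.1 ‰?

Conserving salt mass:
Initial salt = 1,940,000×6.8 = 13,192,000
After stage 1: salt = 13,192,000 + 22,100,000×10.6 = 247,452,000; volume = 24,040,000 m³; S = 10.293 ‰
After stage 2: salt = 247,452,000 + 25,400,000×10.6 = 516,692,000; volume = 49,440,000 m³; S = 10.451 ‰
After stage 3: salt = 516,692,000 + 30,500,000×0.6 = 534,992,000; volume = 79,940,000 m³
S = 534,992,000 / 79,940,000 = 6.6924 ‰

6.7 ‰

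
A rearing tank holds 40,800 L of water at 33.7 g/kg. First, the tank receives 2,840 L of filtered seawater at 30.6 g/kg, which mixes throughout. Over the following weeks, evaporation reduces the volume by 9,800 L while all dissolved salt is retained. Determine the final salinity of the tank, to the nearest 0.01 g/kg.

43.20 g/kg

After mixing: salt = 40,800×33.7 + 2,840×30.6 = 1,461,864; volume = 43,640 L
After evaporation: salt unchanged = 1,461,864; volume = 43,640 − 9,800 = 33,840 L
S = 1,461,864 / 33,840 = 43.1993 g/kg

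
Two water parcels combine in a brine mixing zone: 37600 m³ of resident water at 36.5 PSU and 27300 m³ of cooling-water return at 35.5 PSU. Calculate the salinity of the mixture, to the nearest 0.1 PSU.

Conserving salt mass:
salt = 37,600×36.5 + 27,300×35.5 = 1,372,400 + 969,150 = 2,341,550
volume = 37,600 + 27,300 = 64,900 m³
S = 2,341,550 / 64,900 = 36.079 PSU

36.1 PSU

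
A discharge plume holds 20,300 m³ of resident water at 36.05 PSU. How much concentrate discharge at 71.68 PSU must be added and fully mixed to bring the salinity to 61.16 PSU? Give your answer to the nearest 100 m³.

48500 m³

Salt balance: 20,300×36.05 + V×71.68 = (20,300+V)×61.16
731,815 + 71.68V = 1,241,548 + 61.16V
509,733 = 10.52V
V = 48,453.71 m³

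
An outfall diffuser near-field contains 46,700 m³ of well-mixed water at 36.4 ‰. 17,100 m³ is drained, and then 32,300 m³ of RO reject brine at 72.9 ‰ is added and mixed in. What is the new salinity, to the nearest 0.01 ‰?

55.45 ‰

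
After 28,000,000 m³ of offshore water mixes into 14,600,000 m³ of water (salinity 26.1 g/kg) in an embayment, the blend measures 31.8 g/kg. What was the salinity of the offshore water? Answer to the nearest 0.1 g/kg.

34.8 g/kg

Salt balance: 14,600,000×26.1 + 28,000,000×S = 42,600,000×31.8
381,060,000 + 28,000,000·S = 1,354,680,000
S = (1,354,680,000 − 381,060,000) / 28,000,000 = 34.7721 g/kg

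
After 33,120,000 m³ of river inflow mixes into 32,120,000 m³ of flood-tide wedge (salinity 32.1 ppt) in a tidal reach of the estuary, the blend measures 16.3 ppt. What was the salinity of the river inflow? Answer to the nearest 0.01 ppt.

0.98 ppt

Salt balance: 32,120,000×32.1 + 33,120,000×S = 65,240,000×16.3
1,031,052,000 + 33,120,000·S = 1,063,412,000
S = (1,063,412,000 − 1,031,052,000) / 33,120,000 = 0.9771 ppt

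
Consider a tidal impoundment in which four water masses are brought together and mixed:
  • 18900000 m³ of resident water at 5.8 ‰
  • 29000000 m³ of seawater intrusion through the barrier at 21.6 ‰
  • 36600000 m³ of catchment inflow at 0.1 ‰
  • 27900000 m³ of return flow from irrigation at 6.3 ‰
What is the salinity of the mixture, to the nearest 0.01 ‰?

8.14 ‰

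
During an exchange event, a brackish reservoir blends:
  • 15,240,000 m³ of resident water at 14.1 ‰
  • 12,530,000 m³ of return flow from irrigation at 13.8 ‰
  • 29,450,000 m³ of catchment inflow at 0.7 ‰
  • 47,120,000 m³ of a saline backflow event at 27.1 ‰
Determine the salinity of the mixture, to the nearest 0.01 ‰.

16.15 ‰

Salt balance:
salt = 15,240,000×14.1 + 12,530,000×13.8 + 29,450,000×0.7 + 47,120,000×27.1 = 214,884,000 + 172,914,000 + 20,615,000 + 1,276,952,000 = 1,685,365,000
volume = 15,240,000 + 12,530,000 + 29,450,000 + 47,120,000 = 104,340,000 m³
S = 1,685,365,000 / 104,340,000 = 16.1526 ‰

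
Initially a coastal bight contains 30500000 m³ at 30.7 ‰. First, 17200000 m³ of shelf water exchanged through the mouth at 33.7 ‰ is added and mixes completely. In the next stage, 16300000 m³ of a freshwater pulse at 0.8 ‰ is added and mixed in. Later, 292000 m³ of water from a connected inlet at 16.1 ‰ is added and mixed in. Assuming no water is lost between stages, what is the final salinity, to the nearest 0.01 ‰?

23.86 ‰

Mass of salt is conserved:
Initial salt = 30,500,000×30.7 = 936,350,000
After stage 1: salt = 936,350,000 + 17,200,000×33.7 = 1,515,990,000; volume = 47,700,000 m³; S = 31.782 ‰
After stage 2: salt = 1,515,990,000 + 16,300,000×0.8 = 1,529,030,000; volume = 64,000,000 m³; S = 23.891 ‰
After stage 3: salt = 1,529,030,000 + 292,000×16.1 = 1,533,731,200; volume = 64,292,000 m³
S = 1,533,731,200 / 64,292,000 = 23.8557 ‰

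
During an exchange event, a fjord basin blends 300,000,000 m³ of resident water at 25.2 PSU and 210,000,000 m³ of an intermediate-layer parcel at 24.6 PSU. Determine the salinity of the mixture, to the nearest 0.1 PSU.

Conserving salt mass:
salt = 300,000,000×25.2 + 210,000,000×24.6 = 7,560,000,000 + 5,166,000,000 = 12,726,000,000
volume = 300,000,000 + 210,000,000 = 510,000,000 m³
S = 12,726,000,000 / 510,000,000 = 24.953 PSU

25.0 PSU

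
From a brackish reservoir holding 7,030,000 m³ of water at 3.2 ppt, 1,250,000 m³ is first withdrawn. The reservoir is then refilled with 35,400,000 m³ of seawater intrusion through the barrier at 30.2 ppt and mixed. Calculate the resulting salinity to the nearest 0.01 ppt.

26.41 ppt

Remaining after removal: 5,780,000 m³ at 3.2 ppt (salt = 18,496,000)
After addition: salt = 18,496,000 + 35,400,000×30.2 = 1,087,576,000; volume = 41,180,000 m³
S = 1,087,576,000 / 41,180,000 = 26.4103 ppt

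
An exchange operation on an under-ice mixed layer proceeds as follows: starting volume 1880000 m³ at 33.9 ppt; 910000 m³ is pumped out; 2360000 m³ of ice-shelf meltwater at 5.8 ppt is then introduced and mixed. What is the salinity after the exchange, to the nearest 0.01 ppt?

13.99 ppt

Remaining after removal: 970,000 m³ at 33.9 ppt (salt = 32,883,000)
After addition: salt = 32,883,000 + 2,360,000×5.8 = 46,571,000; volume = 3,330,000 m³
S = 46,571,000 / 3,330,000 = 13.9853 ppt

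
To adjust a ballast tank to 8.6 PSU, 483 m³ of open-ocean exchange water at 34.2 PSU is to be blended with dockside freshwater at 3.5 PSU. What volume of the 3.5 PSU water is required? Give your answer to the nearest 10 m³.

2420 m³

Salt balance: 483×34.2 + V×3.5 = (483+V)×8.6
16,518.6 + 3.5V = 4,153.8 + 8.6V
12,364.8 = 5.1V
V = 2,424.47 m³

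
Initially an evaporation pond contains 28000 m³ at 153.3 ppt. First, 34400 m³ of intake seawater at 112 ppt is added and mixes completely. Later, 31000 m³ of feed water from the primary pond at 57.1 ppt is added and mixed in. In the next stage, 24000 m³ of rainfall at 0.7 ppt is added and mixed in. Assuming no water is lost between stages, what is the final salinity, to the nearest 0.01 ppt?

Salt balance:
Initial salt = 28,000×153.3 = 4,292,400
After stage 1: salt = 4,292,400 + 34,400×112 = 8,145,200; volume = 62,400 m³; S = 130.532 ppt
After stage 2: salt = 8,145,200 + 31,000×57.1 = 9,915,300; volume = 93,400 m³; S = 106.16 ppt
After stage 3: salt = 9,915,300 + 24,000×0.7 = 9,932,100; volume = 117,400 m³
S = 9,932,100 / 117,400 = 84.6005 ppt

84.60 ppt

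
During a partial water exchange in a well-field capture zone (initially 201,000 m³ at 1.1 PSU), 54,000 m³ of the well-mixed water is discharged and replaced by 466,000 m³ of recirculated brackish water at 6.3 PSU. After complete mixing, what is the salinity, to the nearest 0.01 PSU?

5.05 PSU

Remaining after removal: 147,000 m³ at 1.1 PSU (salt = 161,700)
After addition: salt = 161,700 + 466,000×6.3 = 3,097,500; volume = 613,000 m³
S = 3,097,500 / 613,000 = 5.053 PSU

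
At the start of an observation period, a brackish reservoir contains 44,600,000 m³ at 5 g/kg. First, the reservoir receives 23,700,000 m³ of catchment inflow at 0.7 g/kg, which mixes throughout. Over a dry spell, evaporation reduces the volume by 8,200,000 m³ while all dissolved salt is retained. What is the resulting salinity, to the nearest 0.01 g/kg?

3.99 g/kg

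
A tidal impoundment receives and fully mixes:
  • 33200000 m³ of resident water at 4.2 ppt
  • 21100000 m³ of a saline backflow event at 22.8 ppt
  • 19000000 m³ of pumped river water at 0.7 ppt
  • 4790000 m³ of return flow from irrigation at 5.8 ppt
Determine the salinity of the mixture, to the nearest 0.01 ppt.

8.47 ppt

Weighted by volume,
salt = 33,200,000×4.2 + 21,100,000×22.8 + 19,000,000×0.7 + 4,790,000×5.8 = 139,440,000 + 481,080,000 + 13,300,000 + 27,782,000 = 661,602,000
volume = 33,200,000 + 21,100,000 + 19,000,000 + 4,790,000 = 78,090,000 m³
S = 661,602,000 / 78,090,000 = 8.4723 ppt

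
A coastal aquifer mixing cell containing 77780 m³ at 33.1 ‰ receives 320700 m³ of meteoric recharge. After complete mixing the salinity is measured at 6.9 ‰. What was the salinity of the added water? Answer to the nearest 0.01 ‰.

0.55 ‰

Salt balance: 77,780×33.1 + 320,700×S = 398,480×6.9
2,574,518 + 320,700·S = 2,749,512
S = (2,749,512 − 2,574,518) / 320,700 = 0.5457 ‰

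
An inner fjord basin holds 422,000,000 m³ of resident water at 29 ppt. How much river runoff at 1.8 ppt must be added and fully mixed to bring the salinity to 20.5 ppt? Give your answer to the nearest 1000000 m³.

192000000 m³

Salt balance: 422,000,000×29 + V×1.8 = (422,000,000+V)×20.5
12,238,000,000 + 1.8V = 8,651,000,000 + 20.5V
3,587,000,000 = 18.7V
V = 191,818,181.82 m³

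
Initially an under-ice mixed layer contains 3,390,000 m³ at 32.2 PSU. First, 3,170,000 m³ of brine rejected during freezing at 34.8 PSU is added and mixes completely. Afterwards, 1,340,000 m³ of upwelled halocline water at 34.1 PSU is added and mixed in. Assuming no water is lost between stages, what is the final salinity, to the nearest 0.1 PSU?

33.6 PSU

Mass of salt is conserved:
Initial salt = 3,390,000×32.2 = 109,158,000
After stage 1: salt = 109,158,000 + 3,170,000×34.8 = 219,474,000; volume = 6,560,000 m³; S = 33.456 PSU
After stage 2: salt = 219,474,000 + 1,340,000×34.1 = 265,168,000; volume = 7,900,000 m³
S = 265,168,000 / 7,900,000 = 33.5656 PSU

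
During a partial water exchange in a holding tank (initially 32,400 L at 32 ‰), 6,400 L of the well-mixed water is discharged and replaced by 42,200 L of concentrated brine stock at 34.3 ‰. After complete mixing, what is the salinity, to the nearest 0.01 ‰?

33.42 ‰

Remaining after removal: 26,000 L at 32 ‰ (salt = 832,000)
After addition: salt = 832,000 + 42,200×34.3 = 2,279,460; volume = 68,200 L
S = 2,279,460 / 68,200 = 33.4232 ‰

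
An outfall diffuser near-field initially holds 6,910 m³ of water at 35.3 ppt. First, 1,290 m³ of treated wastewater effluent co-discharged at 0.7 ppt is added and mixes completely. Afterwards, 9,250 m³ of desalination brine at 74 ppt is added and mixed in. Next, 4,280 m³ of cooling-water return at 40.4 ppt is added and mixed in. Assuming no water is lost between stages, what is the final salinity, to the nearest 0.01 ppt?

Total salt / total volume:
Initial salt = 6,910×35.3 = 243,923
After stage 1: salt = 243,923 + 1,290×0.7 = 244,826; volume = 8,200 m³; S = 29.857 ppt
After stage 2: salt = 244,826 + 9,250×74 = 929,326; volume = 17,450 m³; S = 53.257 ppt
After stage 3: salt = 929,326 + 4,280×40.4 = 1,102,238; volume = 21,730 m³
S = 1,102,238 / 21,730 = 50.7243 ppt

50.72 ppt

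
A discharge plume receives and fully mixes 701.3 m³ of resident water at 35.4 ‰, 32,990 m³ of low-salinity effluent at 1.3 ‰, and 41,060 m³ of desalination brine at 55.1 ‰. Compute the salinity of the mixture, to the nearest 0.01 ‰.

Salt balance:
salt = 701.3×35.4 + 32,990×1.3 + 41,060×55.1 = 24,826.02 + 42,887 + 2,262,406 = 2,330,119.02
volume = 701.3 + 32,990 + 41,060 = 74,751.3 m³
S = 2,330,119.02 / 74,751.3 = 31.1716 ‰

31.17 ‰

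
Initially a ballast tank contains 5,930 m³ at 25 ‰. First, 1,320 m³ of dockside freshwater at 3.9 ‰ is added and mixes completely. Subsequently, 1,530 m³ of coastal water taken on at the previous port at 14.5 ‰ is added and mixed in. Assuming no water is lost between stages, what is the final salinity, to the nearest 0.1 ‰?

Salt balance:
Initial salt = 5,930×25 = 148,250
After stage 1: salt = 148,250 + 1,320×3.9 = 153,398; volume = 7,250 m³; S = 21.158 ‰
After stage 2: salt = 153,398 + 1,530×14.5 = 175,583; volume = 8,780 m³
S = 175,583 / 8,780 = 19.9981 ‰

20.0 ‰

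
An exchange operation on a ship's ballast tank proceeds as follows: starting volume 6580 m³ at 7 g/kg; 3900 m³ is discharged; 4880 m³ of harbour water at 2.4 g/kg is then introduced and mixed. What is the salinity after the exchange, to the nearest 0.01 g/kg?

4.03 g/kg

Remaining after removal: 2,680 m³ at 7 g/kg (salt = 18,760)
After addition: salt = 18,760 + 4,880×2.4 = 30,472; volume = 7,560 m³
S = 30,472 / 7,560 = 4.0307 g/kg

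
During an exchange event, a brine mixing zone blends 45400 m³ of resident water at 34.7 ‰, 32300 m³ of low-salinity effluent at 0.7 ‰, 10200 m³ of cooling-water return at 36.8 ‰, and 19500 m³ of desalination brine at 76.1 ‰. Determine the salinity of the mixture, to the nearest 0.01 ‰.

32.19 ‰

By conservation of dissolved salt,
salt = 45,400×34.7 + 32,300×0.7 + 10,200×36.8 + 19,500×76.1 = 1,575,380 + 22,610 + 375,360 + 1,483,950 = 3,457,300
volume = 45,400 + 32,300 + 10,200 + 19,500 = 107,400 m³
S = 3,457,300 / 107,400 = 32.1909 ‰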